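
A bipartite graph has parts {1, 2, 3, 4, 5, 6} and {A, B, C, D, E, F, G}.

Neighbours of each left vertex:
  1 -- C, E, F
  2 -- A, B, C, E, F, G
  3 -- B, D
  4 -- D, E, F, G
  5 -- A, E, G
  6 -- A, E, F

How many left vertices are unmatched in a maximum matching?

A valid assignment of size 6: 1–C, 2–A, 3–B, 4–D, 5–G, 6–E.
This saturates every left vertex, so 6 is the maximum.
That matches 6 of the 6, leaving 0 unmatched; no matching can do better.

0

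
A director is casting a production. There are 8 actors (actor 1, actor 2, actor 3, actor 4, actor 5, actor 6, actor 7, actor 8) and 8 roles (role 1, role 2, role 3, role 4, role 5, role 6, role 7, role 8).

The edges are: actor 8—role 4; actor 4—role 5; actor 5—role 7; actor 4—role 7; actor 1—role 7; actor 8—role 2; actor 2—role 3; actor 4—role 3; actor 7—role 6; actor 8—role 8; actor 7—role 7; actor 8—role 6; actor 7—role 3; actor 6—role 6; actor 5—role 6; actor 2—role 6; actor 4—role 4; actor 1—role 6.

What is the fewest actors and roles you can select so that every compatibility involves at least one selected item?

5

The 5 edges actor 1–role 6, actor 2–role 3, actor 4–role 5, actor 5–role 7, actor 8–role 8 form a matching, so any vertex cover needs at least 5 vertices (one per matched edge).
Conversely {actor 4, actor 8, role 3, role 6, role 7} meets every edge and has exactly 5 vertices, so 5 is optimal.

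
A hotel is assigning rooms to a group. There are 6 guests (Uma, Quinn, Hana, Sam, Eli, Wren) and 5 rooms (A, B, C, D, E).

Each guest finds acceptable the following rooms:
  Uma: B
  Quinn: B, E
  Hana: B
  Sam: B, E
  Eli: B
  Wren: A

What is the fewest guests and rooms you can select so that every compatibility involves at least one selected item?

3

A maximum matching has 3 edges (e.g. Uma–B, Quinn–E, Wren–A).
By König's theorem the minimum vertex cover has the same size. One such cover is {Wren, B, E}.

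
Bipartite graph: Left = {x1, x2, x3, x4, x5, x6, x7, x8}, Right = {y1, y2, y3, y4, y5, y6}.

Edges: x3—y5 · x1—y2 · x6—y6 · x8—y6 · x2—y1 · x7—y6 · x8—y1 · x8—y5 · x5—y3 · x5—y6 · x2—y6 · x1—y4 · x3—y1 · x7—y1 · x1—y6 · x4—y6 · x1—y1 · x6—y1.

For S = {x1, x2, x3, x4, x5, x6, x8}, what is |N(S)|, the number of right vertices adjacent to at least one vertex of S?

6

The union of neighbours of {x1, x2, x3, x4, x5, x6, x8} is {y1, y2, y3, y4, y5, y6}, which has 6 elements.
Since |N(S)| = 6 < |S| = 7, Hall's condition fails for this subset.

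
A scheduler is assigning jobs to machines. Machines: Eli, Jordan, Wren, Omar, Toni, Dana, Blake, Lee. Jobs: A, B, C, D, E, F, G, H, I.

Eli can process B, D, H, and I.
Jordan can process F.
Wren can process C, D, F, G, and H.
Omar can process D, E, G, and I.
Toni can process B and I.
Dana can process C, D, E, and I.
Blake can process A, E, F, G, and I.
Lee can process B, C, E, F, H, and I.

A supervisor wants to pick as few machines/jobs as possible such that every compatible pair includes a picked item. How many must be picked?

A maximum matching has 8 edges (e.g. Eli–B, Jordan–F, Wren–H, Omar–D, Toni–I, Dana–C, Blake–G, Lee–E).
By König's theorem the minimum vertex cover has the same size. One such cover is {Eli, Jordan, Wren, Omar, Toni, Dana, Blake, Lee}.

8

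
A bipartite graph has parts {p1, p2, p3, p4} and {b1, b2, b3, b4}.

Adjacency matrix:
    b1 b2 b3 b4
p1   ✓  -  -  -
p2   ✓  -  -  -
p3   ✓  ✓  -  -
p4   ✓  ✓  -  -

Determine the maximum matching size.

For example, pair p1→b1, p3→b2.
The set {p1, p2, p3, p4} has only 2 neighbours ({b1, b2}), so by Hall's theorem at most 2 of the 4 left vertices can be matched.

2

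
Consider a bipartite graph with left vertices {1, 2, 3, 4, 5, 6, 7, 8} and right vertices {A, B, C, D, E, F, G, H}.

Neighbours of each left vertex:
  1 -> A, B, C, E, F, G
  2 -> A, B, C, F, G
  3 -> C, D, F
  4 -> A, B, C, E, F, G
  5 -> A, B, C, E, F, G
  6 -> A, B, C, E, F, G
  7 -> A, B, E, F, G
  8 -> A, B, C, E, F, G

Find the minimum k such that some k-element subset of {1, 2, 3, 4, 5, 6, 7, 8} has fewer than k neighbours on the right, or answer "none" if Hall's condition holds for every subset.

7

Take S = {1, 2, 4, 5, 6, 7, 8}. Its neighbourhood is {A, B, C, E, F, G}, so |N(S)| = 6 < |S| = 7.
Every subset of size less than 7 has at least as many neighbours as members, so 7 is the minimum.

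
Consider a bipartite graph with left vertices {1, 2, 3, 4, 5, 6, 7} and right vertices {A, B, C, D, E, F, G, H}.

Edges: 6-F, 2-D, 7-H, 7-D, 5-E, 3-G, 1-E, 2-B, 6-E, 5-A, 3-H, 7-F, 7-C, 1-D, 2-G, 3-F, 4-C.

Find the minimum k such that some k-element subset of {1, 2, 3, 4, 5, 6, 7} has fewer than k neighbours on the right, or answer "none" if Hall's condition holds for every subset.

none

A matching saturating every left vertex exists, for instance 1→D, 2→B, 3→G, 4→C, 5→A, 6→E, 7→F.
By Hall's marriage theorem, this means |N(S)| ≥ |S| for every subset S, so no violating subset exists.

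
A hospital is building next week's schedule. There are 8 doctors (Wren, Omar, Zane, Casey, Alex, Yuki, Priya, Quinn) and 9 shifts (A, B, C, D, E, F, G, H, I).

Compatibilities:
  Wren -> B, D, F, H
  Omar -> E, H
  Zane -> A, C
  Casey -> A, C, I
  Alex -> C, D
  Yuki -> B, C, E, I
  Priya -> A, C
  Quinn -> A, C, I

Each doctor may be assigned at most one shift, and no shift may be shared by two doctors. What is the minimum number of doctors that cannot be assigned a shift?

For example, pair Wren→F, Omar→E, Zane→A, Casey→I, Alex→D, Yuki→B, Priya→C.
The set {Zane, Casey, Priya, Quinn} has only 3 neighbours ({A, C, I}), so by Hall's theorem at most 7 of the 8 doctors can be matched.
That matches 7 of the 8, leaving 1 unmatched; no matching can do better.

1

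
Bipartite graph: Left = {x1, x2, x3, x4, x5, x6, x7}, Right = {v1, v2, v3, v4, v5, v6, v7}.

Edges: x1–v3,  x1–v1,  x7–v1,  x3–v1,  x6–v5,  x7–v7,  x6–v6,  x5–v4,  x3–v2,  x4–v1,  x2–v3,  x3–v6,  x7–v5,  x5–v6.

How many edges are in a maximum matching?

One maximum matching: x1–v1, x2–v3, x3–v2, x5–v4, x6–v6, x7–v7.
The set {x1, x2, x4} has only 2 neighbours ({v1, v3}), so by Hall's theorem at most 6 of the 7 left vertices can be matched.

6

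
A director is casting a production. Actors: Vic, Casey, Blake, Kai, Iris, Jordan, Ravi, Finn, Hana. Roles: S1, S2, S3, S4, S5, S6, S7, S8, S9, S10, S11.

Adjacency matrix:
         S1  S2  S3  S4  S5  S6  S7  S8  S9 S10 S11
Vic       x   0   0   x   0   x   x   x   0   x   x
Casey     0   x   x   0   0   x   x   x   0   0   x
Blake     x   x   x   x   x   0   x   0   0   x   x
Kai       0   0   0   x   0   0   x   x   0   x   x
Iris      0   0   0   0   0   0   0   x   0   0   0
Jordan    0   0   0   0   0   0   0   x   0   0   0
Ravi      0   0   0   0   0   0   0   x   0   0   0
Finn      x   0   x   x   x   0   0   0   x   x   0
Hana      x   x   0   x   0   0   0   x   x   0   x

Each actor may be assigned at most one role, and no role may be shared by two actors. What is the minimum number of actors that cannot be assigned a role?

2

One maximum matching: Vic→S4, Casey→S6, Blake→S7, Kai→S10, Iris→S8, Finn→S3, Hana→S2.
The set {Iris, Jordan, Ravi} has only 1 neighbour ({S8}), so by Hall's theorem at most 7 of the 9 actors can be matched.
That matches 7 of the 9, leaving 2 unmatched; no matching can do better.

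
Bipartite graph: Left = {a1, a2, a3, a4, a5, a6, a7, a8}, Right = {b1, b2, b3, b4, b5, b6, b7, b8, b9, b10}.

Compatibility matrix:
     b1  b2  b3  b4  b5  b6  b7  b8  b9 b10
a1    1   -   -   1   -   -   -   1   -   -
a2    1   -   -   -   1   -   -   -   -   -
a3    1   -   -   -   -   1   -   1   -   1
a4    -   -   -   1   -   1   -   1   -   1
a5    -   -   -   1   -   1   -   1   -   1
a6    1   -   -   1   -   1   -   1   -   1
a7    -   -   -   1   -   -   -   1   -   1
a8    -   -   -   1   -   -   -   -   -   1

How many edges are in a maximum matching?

For example, pair a1–b4, a2–b5, a3–b8, a4–b10, a5–b6, a6–b1.
The set {a1, a3, a4, a5, a6, a7, a8} has only 5 neighbours ({b1, b10, b4, b6, b8}), so by Hall's theorem at most 6 of the 8 left vertices can be matched.

6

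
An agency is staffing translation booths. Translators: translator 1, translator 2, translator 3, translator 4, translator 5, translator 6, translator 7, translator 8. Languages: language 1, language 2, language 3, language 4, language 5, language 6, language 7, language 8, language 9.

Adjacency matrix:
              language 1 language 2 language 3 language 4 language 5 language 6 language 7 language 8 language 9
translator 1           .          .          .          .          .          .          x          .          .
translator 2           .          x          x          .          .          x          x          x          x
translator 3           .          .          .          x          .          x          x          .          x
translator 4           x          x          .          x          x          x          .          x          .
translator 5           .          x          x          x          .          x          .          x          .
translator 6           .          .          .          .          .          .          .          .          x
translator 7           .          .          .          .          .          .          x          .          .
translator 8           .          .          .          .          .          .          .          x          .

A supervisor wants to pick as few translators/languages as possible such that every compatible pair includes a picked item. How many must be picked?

7

{translator 2, translator 3, translator 4, translator 5, translator 6, translator 8, language 7} is a vertex cover of size 7: every edge has an endpoint in this set.
No smaller cover exists because translator 1–language 7, translator 2–language 6, translator 3–language 4, translator 4–language 1, translator 5–language 2, translator 6–language 9, translator 8–language 8 is a matching of size 7, and a cover must include an endpoint of each of these disjoint edges (König's theorem).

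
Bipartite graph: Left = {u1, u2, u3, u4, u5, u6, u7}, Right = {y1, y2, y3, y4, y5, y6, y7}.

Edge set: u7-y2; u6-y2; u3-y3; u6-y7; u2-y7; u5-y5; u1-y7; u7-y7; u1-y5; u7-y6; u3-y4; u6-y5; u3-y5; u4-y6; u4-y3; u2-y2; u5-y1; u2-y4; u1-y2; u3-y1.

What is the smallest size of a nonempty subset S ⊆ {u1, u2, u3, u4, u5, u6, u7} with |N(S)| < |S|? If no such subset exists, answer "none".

none

A matching saturating every left vertex exists, for instance u1→y5, u2→y4, u3→y3, u4→y6, u5→y1, u6→y2, u7→y7.
By Hall's marriage theorem, this means |N(S)| ≥ |S| for every subset S, so no violating subset exists.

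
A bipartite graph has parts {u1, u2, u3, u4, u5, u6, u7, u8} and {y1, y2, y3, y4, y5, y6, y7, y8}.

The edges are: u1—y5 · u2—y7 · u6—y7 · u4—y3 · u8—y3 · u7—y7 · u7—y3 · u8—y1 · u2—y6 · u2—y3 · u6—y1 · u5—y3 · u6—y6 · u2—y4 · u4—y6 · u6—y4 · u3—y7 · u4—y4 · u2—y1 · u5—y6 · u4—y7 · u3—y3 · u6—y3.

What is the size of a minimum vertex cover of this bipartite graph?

The 6 edges u1–y5, u2–y1, u3–y3, u4–y4, u5–y6, u6–y7 form a matching, so any vertex cover needs at least 6 vertices (one per matched edge).
Conversely {u1, y1, y3, y4, y6, y7} meets every edge and has exactly 6 vertices, so 6 is optimal.

6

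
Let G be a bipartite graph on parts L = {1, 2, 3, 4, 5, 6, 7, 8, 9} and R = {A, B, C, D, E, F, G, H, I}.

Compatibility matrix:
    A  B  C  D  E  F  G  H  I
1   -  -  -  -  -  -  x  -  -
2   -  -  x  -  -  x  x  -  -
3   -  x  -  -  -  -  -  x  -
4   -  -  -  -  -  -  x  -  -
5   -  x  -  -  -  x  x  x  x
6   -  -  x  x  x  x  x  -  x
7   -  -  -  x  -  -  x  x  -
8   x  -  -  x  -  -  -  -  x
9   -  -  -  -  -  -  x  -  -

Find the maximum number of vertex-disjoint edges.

7

One maximum matching: 1–G, 2–F, 3–B, 5–H, 6–E, 7–D, 8–I.
The set {1, 4, 9} has only 1 neighbour ({G}), so by Hall's theorem at most 7 of the 9 left vertices can be matched.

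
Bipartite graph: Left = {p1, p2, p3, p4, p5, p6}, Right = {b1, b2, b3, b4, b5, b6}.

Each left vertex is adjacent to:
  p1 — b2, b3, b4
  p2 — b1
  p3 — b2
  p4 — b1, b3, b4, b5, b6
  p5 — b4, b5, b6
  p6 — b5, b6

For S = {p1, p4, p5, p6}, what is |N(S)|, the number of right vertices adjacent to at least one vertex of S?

6

The union of neighbours of {p1, p4, p5, p6} is {b1, b2, b3, b4, b5, b6}, which has 6 elements.
Since |N(S)| = 6 ≥ |S| = 4, Hall's condition holds for this subset.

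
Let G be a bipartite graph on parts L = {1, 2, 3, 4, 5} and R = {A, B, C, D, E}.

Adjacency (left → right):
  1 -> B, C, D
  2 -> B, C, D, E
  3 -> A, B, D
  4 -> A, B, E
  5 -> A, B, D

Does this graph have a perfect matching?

Yes

One maximum matching: 1-D, 2-C, 3-A, 4-E, 5-B.
All 5 left vertices are covered.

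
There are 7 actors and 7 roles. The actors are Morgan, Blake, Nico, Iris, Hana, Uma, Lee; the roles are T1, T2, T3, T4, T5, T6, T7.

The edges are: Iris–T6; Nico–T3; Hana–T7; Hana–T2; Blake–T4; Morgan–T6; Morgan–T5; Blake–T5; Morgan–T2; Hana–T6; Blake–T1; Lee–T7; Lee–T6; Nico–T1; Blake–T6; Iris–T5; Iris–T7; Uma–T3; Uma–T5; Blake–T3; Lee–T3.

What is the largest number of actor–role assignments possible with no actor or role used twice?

7

For example, pair Morgan–T5, Blake–T4, Nico–T1, Iris–T6, Hana–T2, Uma–T3, Lee–T7.
This saturates every actor, so 7 is the maximum.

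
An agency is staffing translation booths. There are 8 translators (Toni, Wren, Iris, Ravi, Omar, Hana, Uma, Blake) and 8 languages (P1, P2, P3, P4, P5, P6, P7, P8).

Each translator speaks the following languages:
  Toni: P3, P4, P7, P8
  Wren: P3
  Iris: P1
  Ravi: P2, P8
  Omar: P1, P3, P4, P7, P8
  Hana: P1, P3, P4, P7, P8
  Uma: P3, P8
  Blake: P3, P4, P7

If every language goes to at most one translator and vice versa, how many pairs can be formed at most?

6

One maximum matching: Toni–P4, Wren–P3, Iris–P1, Ravi–P2, Omar–P8, Hana–P7.
The set {Toni, Wren, Iris, Omar, Hana, Uma, Blake} has only 5 neighbours ({P1, P3, P4, P7, P8}), so by Hall's theorem at most 6 of the 8 translators can be matched.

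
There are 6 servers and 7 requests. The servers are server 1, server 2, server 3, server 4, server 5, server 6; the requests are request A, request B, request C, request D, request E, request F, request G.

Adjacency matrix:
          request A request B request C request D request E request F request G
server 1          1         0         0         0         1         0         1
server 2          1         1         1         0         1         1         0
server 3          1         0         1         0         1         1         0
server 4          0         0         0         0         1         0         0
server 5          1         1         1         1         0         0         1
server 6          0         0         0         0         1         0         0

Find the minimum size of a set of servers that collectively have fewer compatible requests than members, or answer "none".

2

Take S = {server 4, server 6}. Its neighbourhood is {request E}, so |N(S)| = 1 < |S| = 2.
No single vertex violates Hall's condition since each has at least one neighbour, so 2 is the minimum.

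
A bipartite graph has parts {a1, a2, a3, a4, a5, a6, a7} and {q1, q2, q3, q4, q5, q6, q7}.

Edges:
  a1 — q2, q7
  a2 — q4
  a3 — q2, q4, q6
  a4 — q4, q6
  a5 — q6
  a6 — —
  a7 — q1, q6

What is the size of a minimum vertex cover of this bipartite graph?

The 5 edges a1–q7, a2–q4, a3–q2, a4–q6, a7–q1 form a matching, so any vertex cover needs at least 5 vertices (one per matched edge).
Conversely {a1, a3, a7, q4, q6} meets every edge and has exactly 5 vertices, so 5 is optimal.

5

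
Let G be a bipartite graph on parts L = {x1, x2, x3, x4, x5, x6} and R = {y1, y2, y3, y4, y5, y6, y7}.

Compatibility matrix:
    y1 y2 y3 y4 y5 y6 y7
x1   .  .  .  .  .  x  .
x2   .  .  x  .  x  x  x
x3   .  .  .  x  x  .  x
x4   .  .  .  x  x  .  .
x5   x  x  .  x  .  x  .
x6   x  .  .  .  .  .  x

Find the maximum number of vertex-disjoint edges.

6

For example, pair x1-y6, x2-y3, x3-y7, x4-y4, x5-y2, x6-y1.
This saturates every left vertex, so 6 is the maximum.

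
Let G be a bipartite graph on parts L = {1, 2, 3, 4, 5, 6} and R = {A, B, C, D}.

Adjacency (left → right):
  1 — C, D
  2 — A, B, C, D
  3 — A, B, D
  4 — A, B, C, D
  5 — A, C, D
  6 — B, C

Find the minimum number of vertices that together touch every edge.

The 4 edges 1–C, 2–A, 3–D, 4–B form a matching, so any vertex cover needs at least 4 vertices (one per matched edge).
Conversely {A, B, C, D} meets every edge and has exactly 4 vertices, so 4 is optimal.

4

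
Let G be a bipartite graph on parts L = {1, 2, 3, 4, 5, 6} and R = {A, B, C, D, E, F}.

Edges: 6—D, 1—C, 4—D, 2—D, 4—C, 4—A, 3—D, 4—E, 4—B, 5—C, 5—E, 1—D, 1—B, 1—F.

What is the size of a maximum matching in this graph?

One maximum matching: 1–B, 2–D, 4–A, 5–E.
The set {2, 3, 6} has only 1 neighbour ({D}), so by Hall's theorem at most 4 of the 6 left vertices can be matched.

4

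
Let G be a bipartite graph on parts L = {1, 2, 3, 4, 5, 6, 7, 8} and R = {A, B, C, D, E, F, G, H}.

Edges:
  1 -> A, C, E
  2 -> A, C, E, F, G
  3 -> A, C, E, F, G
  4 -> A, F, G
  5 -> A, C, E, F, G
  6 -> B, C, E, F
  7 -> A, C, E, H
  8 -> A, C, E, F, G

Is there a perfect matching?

No

The set {1, 2, 3, 4, 5, 8} has only 5 neighbours ({A, C, E, F, G}), so by Hall's theorem at most 7 of the 8 left vertices can be matched.
Hence no matching covers every left vertex.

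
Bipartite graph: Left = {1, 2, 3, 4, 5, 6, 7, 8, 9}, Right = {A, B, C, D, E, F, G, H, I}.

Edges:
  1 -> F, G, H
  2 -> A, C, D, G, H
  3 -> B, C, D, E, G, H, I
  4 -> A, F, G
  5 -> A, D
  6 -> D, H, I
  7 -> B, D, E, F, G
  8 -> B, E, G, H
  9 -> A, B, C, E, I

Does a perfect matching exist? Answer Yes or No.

For example, pair 1→H, 2→G, 3→C, 4→F, 5→D, 6→I, 7→E, 8→B, 9→A.
All 9 left vertices are covered.

Yes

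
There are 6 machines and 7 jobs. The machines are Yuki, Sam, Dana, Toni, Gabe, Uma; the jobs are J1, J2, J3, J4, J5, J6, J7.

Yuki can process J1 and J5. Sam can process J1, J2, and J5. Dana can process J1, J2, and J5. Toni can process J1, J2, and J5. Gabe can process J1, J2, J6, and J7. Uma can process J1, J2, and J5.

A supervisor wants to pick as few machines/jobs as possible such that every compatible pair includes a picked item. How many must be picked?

The 4 edges Yuki–J1, Sam–J2, Dana–J5, Gabe–J6 form a matching, so any vertex cover needs at least 4 vertices (one per matched edge).
Conversely {Gabe, J1, J2, J5} meets every edge and has exactly 4 vertices, so 4 is optimal.

4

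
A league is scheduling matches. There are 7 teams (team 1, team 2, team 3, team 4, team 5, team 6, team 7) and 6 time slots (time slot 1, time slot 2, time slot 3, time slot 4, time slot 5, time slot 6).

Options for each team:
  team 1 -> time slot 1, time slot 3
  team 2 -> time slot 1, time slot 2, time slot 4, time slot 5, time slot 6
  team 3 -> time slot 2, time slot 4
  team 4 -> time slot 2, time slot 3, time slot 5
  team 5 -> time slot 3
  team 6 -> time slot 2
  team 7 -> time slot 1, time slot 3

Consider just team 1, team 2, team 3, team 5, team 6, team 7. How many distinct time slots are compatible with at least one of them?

6

The union of neighbours of {team 1, team 2, team 3, team 5, team 6, team 7} is {time slot 1, time slot 2, time slot 3, time slot 4, time slot 5, time slot 6}, which has 6 elements.
Since |N(S)| = 6 ≥ |S| = 6, Hall's condition holds for this subset.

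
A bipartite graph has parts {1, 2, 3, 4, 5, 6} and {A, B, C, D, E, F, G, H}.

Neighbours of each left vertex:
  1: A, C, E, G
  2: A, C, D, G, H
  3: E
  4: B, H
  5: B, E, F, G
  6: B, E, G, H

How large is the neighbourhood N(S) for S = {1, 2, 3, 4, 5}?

8

The union of neighbours of {1, 2, 3, 4, 5} is {A, B, C, D, E, F, G, H}, which has 8 elements.
Since |N(S)| = 8 ≥ |S| = 5, Hall's condition holds for this subset.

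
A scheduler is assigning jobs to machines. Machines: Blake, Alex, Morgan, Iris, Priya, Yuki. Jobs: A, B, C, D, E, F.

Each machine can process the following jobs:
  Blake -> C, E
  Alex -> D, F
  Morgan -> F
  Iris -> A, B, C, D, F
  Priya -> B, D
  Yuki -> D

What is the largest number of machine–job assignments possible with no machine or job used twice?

5

A valid assignment of size 5: Blake→E, Alex→D, Morgan→F, Iris→A, Priya→B.
The set {Alex, Morgan, Yuki} has only 2 neighbours ({D, F}), so by Hall's theorem at most 5 of the 6 machines can be matched.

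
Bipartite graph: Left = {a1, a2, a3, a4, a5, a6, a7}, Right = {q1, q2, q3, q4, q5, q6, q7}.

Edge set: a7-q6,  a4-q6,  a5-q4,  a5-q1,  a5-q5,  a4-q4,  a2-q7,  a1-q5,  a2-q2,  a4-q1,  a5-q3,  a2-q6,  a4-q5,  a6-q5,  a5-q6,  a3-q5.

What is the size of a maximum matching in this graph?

5

One maximum matching: a1→q5, a2→q2, a4→q1, a5→q4, a7→q6.
The set {a1, a3, a6} has only 1 neighbour ({q5}), so by Hall's theorem at most 5 of the 7 left vertices can be matched.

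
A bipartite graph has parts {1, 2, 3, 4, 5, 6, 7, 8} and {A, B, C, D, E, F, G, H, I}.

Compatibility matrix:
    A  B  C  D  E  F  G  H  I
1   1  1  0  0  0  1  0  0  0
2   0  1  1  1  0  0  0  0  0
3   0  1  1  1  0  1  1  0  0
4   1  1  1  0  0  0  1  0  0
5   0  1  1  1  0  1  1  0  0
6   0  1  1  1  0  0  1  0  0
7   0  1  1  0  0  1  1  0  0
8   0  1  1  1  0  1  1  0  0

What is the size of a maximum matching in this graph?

For example, pair 1→A, 2→D, 3→G, 4→C, 5→F, 6→B.
The set {1, 2, 3, 4, 5, 6, 7, 8} has only 6 neighbours ({A, B, C, D, F, G}), so by Hall's theorem at most 6 of the 8 left vertices can be matched.

6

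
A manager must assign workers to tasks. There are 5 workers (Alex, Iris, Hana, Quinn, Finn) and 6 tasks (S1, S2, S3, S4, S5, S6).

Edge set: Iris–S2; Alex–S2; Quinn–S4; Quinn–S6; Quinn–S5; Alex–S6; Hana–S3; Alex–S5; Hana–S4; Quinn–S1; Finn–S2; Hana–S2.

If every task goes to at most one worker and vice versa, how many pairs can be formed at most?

One maximum matching: Alex→S6, Iris→S2, Hana→S3, Quinn→S4.
The set {Iris, Finn} has only 1 neighbour ({S2}), so by Hall's theorem at most 4 of the 5 workers can be matched.

4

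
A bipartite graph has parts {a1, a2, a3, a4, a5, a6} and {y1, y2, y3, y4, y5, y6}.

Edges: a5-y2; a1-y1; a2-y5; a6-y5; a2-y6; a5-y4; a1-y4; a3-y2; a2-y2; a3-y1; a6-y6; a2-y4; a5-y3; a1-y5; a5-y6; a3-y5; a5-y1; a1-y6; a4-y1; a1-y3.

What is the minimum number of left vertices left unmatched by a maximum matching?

A valid assignment of size 6: a1→y3, a2→y2, a3→y5, a4→y1, a5→y4, a6→y6.
All 6 left vertices are matched, so no larger matching exists.
That matches 6 of the 6, leaving 0 unmatched; no matching can do better.

0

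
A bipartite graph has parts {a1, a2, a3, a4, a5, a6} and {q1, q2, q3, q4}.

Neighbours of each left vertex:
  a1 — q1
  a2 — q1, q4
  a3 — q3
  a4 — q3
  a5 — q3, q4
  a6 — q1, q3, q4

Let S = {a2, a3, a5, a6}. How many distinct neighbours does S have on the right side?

The union of neighbours of {a2, a3, a5, a6} is {q1, q3, q4}, which has 3 elements.
Since |N(S)| = 3 < |S| = 4, Hall's condition fails for this subset.

3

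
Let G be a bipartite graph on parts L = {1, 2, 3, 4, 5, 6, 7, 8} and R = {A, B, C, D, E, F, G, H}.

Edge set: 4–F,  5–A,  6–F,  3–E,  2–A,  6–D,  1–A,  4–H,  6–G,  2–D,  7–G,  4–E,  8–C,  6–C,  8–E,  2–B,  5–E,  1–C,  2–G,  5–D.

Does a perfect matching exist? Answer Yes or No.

Yes

For example, pair 1–A, 2–B, 3–E, 4–H, 5–D, 6–F, 7–G, 8–C.
All 8 left vertices are covered.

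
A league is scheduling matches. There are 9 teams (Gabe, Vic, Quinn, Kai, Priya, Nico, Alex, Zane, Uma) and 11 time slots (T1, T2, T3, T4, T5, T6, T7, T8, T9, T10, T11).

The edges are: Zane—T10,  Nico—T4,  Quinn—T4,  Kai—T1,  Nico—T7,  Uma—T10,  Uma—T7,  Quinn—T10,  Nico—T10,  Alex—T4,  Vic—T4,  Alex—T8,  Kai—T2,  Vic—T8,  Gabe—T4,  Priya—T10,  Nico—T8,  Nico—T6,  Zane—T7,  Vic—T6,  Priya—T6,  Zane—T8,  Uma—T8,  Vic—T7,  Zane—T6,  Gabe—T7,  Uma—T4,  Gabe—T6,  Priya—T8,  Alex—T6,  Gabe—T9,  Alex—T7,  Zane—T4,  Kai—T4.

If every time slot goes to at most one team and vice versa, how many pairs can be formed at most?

7

A valid assignment of size 7: Gabe→T9, Vic→T6, Quinn→T4, Kai→T2, Priya→T10, Nico→T8, Alex→T7.
The set {Vic, Quinn, Priya, Nico, Alex, Zane, Uma} has only 5 neighbours ({T10, T4, T6, T7, T8}), so by Hall's theorem at most 7 of the 9 teams can be matched.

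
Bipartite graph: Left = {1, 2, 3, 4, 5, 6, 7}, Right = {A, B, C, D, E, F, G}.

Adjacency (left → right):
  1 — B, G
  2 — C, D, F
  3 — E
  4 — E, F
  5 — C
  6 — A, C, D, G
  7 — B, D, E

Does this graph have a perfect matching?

For example, pair 1-G, 2-D, 3-E, 4-F, 5-C, 6-A, 7-B.
All 7 left vertices are covered.

Yes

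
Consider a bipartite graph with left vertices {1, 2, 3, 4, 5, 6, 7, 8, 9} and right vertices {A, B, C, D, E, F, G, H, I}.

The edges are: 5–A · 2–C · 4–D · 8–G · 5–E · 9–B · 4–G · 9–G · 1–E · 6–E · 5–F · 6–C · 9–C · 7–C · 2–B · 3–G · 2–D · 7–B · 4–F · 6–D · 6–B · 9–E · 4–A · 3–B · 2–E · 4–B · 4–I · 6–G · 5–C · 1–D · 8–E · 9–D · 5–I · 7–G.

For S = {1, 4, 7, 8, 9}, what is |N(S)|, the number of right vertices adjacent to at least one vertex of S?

8

The union of neighbours of {1, 4, 7, 8, 9} is {A, B, C, D, E, F, G, I}, which has 8 elements.
Since |N(S)| = 8 ≥ |S| = 5, Hall's condition holds for this subset.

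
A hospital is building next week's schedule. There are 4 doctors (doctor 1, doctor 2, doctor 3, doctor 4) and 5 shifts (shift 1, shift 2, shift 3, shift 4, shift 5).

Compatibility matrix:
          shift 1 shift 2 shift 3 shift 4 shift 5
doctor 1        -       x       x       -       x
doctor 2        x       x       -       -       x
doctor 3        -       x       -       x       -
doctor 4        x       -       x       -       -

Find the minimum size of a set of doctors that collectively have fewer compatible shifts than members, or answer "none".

A matching saturating every doctor exists, for instance doctor 1→shift 5, doctor 2→shift 2, doctor 3→shift 4, doctor 4→shift 3.
By Hall's marriage theorem, this means |N(S)| ≥ |S| for every subset S, so no violating subset exists.

none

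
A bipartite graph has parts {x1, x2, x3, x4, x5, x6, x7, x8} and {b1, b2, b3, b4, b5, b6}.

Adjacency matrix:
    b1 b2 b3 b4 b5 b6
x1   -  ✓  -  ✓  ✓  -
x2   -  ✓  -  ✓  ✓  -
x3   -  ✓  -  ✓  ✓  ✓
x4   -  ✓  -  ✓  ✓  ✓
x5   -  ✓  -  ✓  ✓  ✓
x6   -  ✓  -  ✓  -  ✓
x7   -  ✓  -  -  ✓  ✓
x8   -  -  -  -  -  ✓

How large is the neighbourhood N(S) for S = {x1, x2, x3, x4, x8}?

The union of neighbours of {x1, x2, x3, x4, x8} is {b2, b4, b5, b6}, which has 4 elements.
Since |N(S)| = 4 < |S| = 5, Hall's condition fails for this subset.

4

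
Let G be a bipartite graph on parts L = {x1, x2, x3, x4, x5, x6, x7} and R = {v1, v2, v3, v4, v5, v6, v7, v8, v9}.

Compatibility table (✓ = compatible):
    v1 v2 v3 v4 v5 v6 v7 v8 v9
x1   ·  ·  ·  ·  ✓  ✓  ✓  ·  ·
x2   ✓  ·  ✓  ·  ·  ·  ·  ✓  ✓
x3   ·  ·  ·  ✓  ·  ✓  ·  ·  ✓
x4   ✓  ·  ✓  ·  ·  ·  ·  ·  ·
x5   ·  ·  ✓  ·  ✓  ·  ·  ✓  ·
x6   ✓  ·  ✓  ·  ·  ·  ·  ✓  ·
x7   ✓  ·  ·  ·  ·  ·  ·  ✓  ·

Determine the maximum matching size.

A valid assignment of size 7: x1-v7, x2-v9, x3-v6, x4-v3, x5-v5, x6-v8, x7-v1.
This saturates every left vertex, so 7 is the maximum.

7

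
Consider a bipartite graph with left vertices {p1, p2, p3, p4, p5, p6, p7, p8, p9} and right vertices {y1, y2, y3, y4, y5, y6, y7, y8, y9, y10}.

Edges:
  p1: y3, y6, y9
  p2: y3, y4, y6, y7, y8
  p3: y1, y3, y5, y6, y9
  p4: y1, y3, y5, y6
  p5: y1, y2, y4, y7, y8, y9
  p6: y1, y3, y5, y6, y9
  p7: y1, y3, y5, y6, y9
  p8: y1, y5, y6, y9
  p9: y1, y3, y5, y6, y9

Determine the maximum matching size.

A valid assignment of size 7: p1–y9, p2–y7, p3–y1, p4–y5, p5–y4, p6–y3, p7–y6.
The set {p1, p3, p4, p6, p7, p8, p9} has only 5 neighbours ({y1, y3, y5, y6, y9}), so by Hall's theorem at most 7 of the 9 left vertices can be matched.

7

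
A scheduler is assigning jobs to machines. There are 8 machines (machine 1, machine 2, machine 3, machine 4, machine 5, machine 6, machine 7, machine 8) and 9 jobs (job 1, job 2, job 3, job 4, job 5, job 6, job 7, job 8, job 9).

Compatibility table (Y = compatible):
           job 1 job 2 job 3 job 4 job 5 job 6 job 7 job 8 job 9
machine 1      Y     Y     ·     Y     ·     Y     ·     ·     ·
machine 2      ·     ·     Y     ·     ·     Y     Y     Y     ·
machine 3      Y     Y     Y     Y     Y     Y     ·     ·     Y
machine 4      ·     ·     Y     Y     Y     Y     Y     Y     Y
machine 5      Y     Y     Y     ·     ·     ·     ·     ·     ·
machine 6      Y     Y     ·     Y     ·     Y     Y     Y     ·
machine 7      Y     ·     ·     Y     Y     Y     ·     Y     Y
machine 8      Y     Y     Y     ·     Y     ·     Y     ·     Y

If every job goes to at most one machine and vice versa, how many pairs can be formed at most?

8

One maximum matching: machine 1→job 2, machine 2→job 6, machine 3→job 4, machine 4→job 7, machine 5→job 3, machine 6→job 1, machine 7→job 5, machine 8→job 9.
All 8 machines are matched, so no larger matching exists.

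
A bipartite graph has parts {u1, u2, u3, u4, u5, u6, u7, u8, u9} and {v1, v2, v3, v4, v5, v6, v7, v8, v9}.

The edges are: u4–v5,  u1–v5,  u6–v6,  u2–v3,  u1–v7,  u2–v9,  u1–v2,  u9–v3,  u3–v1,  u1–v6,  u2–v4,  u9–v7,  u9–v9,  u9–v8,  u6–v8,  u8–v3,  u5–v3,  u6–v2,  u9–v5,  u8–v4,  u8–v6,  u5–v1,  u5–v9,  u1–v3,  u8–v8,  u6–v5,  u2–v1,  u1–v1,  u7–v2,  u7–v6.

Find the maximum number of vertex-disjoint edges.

One maximum matching: u1–v7, u2–v4, u3–v1, u4–v5, u5–v9, u6–v8, u7–v2, u8–v6, u9–v3.
All 9 left vertices are matched, so no larger matching exists.

9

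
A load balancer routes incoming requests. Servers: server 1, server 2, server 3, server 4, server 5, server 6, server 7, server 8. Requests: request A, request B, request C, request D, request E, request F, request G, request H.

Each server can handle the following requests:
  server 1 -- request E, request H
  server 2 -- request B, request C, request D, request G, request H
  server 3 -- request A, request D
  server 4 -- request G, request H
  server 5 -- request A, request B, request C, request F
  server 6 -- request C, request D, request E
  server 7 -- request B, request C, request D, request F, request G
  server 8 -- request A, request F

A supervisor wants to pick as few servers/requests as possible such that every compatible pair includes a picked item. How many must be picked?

8

{server 1, server 2, server 3, server 4, server 5, server 6, server 7, server 8} is a vertex cover of size 8: every edge has an endpoint in this set.
No smaller cover exists because server 1–request H, server 2–request D, server 3–request A, server 4–request G, server 5–request C, server 6–request E, server 7–request B, server 8–request F is a matching of size 8, and a cover must include an endpoint of each of these disjoint edges (König's theorem).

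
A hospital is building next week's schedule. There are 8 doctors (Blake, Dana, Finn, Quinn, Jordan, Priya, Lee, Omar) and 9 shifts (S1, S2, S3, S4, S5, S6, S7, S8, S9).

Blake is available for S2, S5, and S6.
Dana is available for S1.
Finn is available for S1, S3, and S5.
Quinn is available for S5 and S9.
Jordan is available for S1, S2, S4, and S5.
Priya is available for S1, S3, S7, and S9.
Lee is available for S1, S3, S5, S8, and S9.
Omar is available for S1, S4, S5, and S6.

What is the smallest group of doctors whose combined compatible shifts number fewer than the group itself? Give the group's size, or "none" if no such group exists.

A matching saturating every doctor exists, for instance Blake→S6, Dana→S1, Finn→S5, Quinn→S9, Jordan→S2, Priya→S7, Lee→S3, Omar→S4.
By Hall's marriage theorem, this means |N(S)| ≥ |S| for every subset S, so no violating subset exists.

none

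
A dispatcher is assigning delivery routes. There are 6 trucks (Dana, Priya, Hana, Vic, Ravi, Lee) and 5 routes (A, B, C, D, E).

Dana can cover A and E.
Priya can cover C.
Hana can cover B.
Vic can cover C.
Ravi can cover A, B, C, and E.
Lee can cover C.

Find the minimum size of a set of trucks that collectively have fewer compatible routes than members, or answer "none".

2

Take S = {Priya, Vic}. Its neighbourhood is {C}, so |N(S)| = 1 < |S| = 2.
No single vertex violates Hall's condition since each has at least one neighbour, so 2 is the minimum.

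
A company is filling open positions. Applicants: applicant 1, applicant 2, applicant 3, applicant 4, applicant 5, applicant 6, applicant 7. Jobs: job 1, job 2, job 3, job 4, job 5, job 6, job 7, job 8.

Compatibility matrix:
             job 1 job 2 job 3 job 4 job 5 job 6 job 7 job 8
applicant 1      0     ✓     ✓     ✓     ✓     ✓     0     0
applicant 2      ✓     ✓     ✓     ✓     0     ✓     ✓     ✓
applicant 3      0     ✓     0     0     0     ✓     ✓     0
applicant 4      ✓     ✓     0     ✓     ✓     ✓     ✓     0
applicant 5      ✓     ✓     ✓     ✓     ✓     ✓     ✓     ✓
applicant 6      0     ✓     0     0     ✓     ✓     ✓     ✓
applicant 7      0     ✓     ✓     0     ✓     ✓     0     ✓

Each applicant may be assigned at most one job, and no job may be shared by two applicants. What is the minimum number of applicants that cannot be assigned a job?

One maximum matching: applicant 1–job 3, applicant 2–job 8, applicant 3–job 2, applicant 4–job 4, applicant 5–job 1, applicant 6–job 7, applicant 7–job 5.
All 7 applicants are matched, so no larger matching exists.
That matches 7 of the 7, leaving 0 unmatched; no matching can do better.

0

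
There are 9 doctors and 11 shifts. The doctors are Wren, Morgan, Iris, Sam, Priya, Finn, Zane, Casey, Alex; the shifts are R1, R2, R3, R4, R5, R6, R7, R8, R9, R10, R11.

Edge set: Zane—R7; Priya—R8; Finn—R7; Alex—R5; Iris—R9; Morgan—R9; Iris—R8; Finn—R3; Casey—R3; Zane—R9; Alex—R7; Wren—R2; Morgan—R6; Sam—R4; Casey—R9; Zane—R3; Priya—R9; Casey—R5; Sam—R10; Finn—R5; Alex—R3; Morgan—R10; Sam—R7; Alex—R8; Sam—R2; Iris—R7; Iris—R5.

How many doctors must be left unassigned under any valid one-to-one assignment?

For example, pair Wren-R2, Morgan-R10, Iris-R9, Sam-R4, Priya-R8, Finn-R7, Zane-R3, Casey-R5.
The set {Iris, Priya, Finn, Zane, Casey, Alex} has only 5 neighbours ({R3, R5, R7, R8, R9}), so by Hall's theorem at most 8 of the 9 doctors can be matched.
That matches 8 of the 9, leaving 1 unmatched; no matching can do better.

1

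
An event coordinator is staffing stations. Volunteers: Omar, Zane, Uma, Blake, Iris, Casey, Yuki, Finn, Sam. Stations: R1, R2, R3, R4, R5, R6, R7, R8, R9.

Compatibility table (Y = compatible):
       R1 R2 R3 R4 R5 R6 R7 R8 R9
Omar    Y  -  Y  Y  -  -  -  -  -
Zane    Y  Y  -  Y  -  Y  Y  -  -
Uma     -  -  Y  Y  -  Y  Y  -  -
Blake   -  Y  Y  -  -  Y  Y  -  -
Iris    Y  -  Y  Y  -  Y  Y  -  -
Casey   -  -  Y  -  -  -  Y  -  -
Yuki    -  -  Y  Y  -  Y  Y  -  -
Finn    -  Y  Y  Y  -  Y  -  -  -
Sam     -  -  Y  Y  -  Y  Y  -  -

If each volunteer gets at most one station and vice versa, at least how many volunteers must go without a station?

For example, pair Omar-R4, Zane-R2, Uma-R6, Blake-R3, Iris-R1, Casey-R7.
The set {Omar, Zane, Uma, Blake, Iris, Casey, Yuki, Finn, Sam} has only 6 neighbours ({R1, R2, R3, R4, R6, R7}), so by Hall's theorem at most 6 of the 9 volunteers can be matched.
That matches 6 of the 9, leaving 3 unmatched; no matching can do better.

3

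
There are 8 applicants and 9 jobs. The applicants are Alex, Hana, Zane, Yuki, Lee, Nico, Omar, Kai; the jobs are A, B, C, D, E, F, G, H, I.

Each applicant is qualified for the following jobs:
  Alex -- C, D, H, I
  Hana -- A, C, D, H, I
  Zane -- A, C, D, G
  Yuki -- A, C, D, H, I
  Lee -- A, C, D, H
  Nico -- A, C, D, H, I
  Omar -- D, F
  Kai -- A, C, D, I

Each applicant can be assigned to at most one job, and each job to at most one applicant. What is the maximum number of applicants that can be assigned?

For example, pair Alex→I, Hana→D, Zane→G, Yuki→H, Lee→C, Nico→A, Omar→F.
The set {Alex, Hana, Yuki, Lee, Nico, Kai} has only 5 neighbours ({A, C, D, H, I}), so by Hall's theorem at most 7 of the 8 applicants can be matched.

7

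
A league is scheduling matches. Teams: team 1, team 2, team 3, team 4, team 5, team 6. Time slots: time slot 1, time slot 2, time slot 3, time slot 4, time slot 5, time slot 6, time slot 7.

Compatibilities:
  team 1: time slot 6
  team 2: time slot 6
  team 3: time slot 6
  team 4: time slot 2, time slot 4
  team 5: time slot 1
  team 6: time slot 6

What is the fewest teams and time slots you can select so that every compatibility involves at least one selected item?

3

The 3 edges team 1–time slot 6, team 4–time slot 4, team 5–time slot 1 form a matching, so any vertex cover needs at least 3 vertices (one per matched edge).
Conversely {team 4, team 5, time slot 6} meets every edge and has exactly 3 vertices, so 3 is optimal.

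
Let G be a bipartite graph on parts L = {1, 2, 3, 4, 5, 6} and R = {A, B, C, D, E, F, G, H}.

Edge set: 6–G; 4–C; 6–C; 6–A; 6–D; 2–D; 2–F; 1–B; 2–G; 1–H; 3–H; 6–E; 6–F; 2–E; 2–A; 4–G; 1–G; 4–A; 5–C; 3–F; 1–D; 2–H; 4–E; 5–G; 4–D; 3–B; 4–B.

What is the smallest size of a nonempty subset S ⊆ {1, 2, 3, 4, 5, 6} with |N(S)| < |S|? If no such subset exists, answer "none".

A matching saturating every left vertex exists, for instance 1→B, 2→E, 3→F, 4→A, 5→C, 6→G.
By Hall's marriage theorem, this means |N(S)| ≥ |S| for every subset S, so no violating subset exists.

none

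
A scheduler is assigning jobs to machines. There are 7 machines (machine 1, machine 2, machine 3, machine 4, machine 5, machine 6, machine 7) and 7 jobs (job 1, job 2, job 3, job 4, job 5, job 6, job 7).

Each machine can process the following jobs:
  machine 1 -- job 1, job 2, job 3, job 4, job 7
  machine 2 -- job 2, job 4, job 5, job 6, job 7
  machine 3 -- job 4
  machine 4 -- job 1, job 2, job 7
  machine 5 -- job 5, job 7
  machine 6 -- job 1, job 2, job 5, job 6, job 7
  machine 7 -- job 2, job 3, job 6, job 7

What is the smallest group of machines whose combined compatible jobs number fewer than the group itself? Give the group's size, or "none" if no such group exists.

A matching saturating every machine exists, for instance machine 1→job 3, machine 2→job 5, machine 3→job 4, machine 4→job 1, machine 5→job 7, machine 6→job 6, machine 7→job 2.
By Hall's marriage theorem, this means |N(S)| ≥ |S| for every subset S, so no violating subset exists.

none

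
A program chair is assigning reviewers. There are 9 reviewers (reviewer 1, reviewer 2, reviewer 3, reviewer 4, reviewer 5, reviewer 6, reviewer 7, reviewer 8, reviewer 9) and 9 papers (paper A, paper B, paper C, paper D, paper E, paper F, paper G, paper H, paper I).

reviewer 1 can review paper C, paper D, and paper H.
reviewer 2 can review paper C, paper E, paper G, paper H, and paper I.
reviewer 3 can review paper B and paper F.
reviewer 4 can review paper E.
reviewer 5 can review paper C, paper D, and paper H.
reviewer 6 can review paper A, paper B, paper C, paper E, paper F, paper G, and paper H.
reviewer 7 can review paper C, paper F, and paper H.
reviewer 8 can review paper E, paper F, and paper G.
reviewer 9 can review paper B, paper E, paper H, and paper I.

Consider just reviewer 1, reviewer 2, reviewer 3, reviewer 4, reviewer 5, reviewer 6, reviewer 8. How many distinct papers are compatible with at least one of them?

The union of neighbours of {reviewer 1, reviewer 2, reviewer 3, reviewer 4, reviewer 5, reviewer 6, reviewer 8} is {paper A, paper B, paper C, paper D, paper E, paper F, paper G, paper H, paper I}, which has 9 elements.
Since |N(S)| = 9 ≥ |S| = 7, Hall's condition holds for this subset.

9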